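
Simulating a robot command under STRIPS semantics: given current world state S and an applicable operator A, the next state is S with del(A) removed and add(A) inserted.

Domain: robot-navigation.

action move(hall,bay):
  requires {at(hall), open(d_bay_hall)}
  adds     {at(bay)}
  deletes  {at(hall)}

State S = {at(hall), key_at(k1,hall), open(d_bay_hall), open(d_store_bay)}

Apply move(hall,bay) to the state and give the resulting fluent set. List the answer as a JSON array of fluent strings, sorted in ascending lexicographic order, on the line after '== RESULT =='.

Compute (S \ del) ∪ add:
  pre ⊆ S: {at(hall), open(d_bay_hall)} ⊆ S  — applicable
  S \ del = {key_at(k1,hall), open(d_bay_hall), open(d_store_bay)}
  ∪ add   = {at(bay), key_at(k1,hall), open(d_bay_hall), open(d_store_bay)}

== RESULT ==
["at(bay)", "key_at(k1,hall)", "open(d_bay_hall)", "open(d_store_bay)"]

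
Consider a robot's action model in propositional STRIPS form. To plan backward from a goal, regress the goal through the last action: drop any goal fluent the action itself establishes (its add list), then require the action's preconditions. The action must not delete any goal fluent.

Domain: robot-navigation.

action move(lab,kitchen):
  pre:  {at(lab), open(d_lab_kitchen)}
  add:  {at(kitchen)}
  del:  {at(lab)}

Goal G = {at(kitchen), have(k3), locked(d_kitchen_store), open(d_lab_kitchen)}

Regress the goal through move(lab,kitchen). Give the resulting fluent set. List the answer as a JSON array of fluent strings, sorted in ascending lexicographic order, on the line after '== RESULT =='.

Regress:
  G ∩ del = {}  (empty — regression defined)
  G \ add = {at(kitchen), have(k3), locked(d_kitchen_store), open(d_lab_kitchen)} \ {at(kitchen)} = {have(k3), locked(d_kitchen_store), open(d_lab_kitchen)}
  ∪ pre   = {have(k3), locked(d_kitchen_store), open(d_lab_kitchen)} ∪ {at(lab), open(d_lab_kitchen)}
          = {at(lab), have(k3), locked(d_kitchen_store), open(d_lab_kitchen)}

== RESULT ==
["at(lab)", "have(k3)", "locked(d_kitchen_store)", "open(d_lab_kitchen)"]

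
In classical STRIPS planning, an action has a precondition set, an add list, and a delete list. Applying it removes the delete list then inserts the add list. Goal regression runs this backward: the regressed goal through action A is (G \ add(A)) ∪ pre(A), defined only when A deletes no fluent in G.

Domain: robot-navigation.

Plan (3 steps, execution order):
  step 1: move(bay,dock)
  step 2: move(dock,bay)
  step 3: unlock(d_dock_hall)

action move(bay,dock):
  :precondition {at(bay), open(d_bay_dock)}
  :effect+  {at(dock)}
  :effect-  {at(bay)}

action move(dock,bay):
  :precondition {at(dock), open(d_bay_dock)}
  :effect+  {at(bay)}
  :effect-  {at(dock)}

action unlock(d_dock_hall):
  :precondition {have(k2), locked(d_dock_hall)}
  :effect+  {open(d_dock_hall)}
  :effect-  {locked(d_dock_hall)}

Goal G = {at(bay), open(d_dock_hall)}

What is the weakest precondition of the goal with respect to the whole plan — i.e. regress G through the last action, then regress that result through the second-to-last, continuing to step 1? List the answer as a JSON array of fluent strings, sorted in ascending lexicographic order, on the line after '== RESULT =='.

Regress step by step:
  through step 3 (unlock(d_dock_hall)): drop {open(d_dock_hall)}, keep {at(bay)}, require {have(k2), locked(d_dock_hall)}
    → {at(bay), have(k2), locked(d_dock_hall)}
  through step 2 (move(dock,bay)): drop {at(bay)}, keep {have(k2), locked(d_dock_hall)}, require {at(dock), open(d_bay_dock)}
    → {at(dock), have(k2), locked(d_dock_hall), open(d_bay_dock)}
  through step 1 (move(bay,dock)): drop {at(dock)}, keep {have(k2), locked(d_dock_hall), open(d_bay_dock)}, require {at(bay), open(d_bay_dock)}
    → {at(bay), have(k2), locked(d_dock_hall), open(d_bay_dock)}

== RESULT ==
["at(bay)", "have(k2)", "locked(d_dock_hall)", "open(d_bay_dock)"]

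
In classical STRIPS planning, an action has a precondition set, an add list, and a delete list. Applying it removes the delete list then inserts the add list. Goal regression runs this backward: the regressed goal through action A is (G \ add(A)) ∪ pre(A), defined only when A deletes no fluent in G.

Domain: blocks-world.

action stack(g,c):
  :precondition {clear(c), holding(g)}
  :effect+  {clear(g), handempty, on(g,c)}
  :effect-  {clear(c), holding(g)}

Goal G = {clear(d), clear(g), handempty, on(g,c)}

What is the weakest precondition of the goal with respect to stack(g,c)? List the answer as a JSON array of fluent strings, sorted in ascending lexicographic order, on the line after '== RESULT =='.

Regress:
  G ∩ del = {}  (empty — regression defined)
  G \ add = {clear(d), clear(g), handempty, on(g,c)} \ {clear(g), handempty, on(g,c)} = {clear(d)}
  ∪ pre   = {clear(d)} ∪ {clear(c), holding(g)}
          = {clear(c), clear(d), holding(g)}

== RESULT ==
["clear(c)", "clear(d)", "holding(g)"]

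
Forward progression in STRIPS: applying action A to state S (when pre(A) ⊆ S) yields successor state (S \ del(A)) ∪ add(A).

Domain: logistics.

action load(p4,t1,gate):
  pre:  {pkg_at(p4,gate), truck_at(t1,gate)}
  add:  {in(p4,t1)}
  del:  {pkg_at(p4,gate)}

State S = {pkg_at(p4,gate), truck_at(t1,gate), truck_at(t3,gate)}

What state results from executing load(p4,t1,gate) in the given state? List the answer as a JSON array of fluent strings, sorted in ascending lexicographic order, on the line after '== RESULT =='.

Compute (S \ del) ∪ add:
  pre ⊆ S: {pkg_at(p4,gate), truck_at(t1,gate)} ⊆ S  — applicable
  S \ del = {truck_at(t1,gate), truck_at(t3,gate)}
  ∪ add   = {in(p4,t1), truck_at(t1,gate), truck_at(t3,gate)}

== RESULT ==
["in(p4,t1)", "truck_at(t1,gate)", "truck_at(t3,gate)"]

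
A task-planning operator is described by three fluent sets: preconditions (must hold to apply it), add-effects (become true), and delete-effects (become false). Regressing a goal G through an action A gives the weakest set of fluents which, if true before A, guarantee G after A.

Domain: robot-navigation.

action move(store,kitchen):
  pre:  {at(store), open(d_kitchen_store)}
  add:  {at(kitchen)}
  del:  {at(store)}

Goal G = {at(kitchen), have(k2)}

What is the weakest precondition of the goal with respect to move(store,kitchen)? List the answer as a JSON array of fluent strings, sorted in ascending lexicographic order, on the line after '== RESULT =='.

Compute (G \ add) ∪ pre:
  G ∩ del = {}  (empty — regression defined)
  G \ add = {at(kitchen), have(k2)} \ {at(kitchen)} = {have(k2)}
  ∪ pre   = {have(k2)} ∪ {at(store), open(d_kitchen_store)}
          = {at(store), have(k2), open(d_kitchen_store)}

== RESULT ==
["at(store)", "have(k2)", "open(d_kitchen_store)"]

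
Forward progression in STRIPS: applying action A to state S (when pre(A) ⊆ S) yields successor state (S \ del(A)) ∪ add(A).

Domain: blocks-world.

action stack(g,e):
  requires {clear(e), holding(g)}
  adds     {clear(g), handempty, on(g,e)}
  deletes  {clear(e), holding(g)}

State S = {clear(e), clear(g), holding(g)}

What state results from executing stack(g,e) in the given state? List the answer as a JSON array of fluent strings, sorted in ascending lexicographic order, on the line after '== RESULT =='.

Progress:
  pre ⊆ S: {clear(e), holding(g)} ⊆ S  — applicable
  S \ del = {clear(g)}
  ∪ add   = {clear(g), handempty, on(g,e)}

== RESULT ==
["clear(g)", "handempty", "on(g,e)"]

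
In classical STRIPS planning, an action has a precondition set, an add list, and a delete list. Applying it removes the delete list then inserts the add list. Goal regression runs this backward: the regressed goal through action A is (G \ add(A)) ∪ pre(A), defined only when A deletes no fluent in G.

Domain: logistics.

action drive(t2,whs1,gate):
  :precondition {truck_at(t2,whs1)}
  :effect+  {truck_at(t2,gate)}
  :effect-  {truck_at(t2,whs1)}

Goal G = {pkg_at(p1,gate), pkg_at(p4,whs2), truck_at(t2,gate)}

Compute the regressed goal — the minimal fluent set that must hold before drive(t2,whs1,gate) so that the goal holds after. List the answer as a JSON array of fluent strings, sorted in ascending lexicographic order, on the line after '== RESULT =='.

Compute (G \ add) ∪ pre:
  G ∩ del = {}  (empty — regression defined)
  G \ add = {pkg_at(p1,gate), pkg_at(p4,whs2), truck_at(t2,gate)} \ {truck_at(t2,gate)} = {pkg_at(p1,gate), pkg_at(p4,whs2)}
  ∪ pre   = {pkg_at(p1,gate), pkg_at(p4,whs2)} ∪ {truck_at(t2,whs1)}
          = {pkg_at(p1,gate), pkg_at(p4,whs2), truck_at(t2,whs1)}

== RESULT ==
["pkg_at(p1,gate)", "pkg_at(p4,whs2)", "truck_at(t2,whs1)"]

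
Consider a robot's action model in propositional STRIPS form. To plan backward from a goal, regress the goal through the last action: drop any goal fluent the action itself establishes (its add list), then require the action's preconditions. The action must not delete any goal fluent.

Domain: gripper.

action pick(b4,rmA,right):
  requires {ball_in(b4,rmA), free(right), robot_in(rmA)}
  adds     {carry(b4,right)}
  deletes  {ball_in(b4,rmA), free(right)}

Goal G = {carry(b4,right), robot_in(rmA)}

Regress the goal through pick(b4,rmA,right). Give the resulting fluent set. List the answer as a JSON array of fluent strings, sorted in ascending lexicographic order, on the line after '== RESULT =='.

Regress:
  G ∩ del = {}  (empty — regression defined)
  G \ add = {carry(b4,right), robot_in(rmA)} \ {carry(b4,right)} = {robot_in(rmA)}
  ∪ pre   = {robot_in(rmA)} ∪ {ball_in(b4,rmA), free(right), robot_in(rmA)}
          = {ball_in(b4,rmA), free(right), robot_in(rmA)}

== RESULT ==
["ball_in(b4,rmA)", "free(right)", "robot_in(rmA)"]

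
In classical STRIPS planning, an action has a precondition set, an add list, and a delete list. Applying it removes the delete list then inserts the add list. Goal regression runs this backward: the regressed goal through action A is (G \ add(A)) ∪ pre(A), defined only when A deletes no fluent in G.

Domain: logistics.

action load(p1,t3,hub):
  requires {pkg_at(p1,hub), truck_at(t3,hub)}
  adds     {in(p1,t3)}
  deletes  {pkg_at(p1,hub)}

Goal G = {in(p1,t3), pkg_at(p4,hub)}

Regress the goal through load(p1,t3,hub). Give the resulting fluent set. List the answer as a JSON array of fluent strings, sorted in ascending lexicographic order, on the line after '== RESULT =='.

Regress:
  G ∩ del = {}  (empty — regression defined)
  G \ add = {in(p1,t3), pkg_at(p4,hub)} \ {in(p1,t3)} = {pkg_at(p4,hub)}
  ∪ pre   = {pkg_at(p4,hub)} ∪ {pkg_at(p1,hub), truck_at(t3,hub)}
          = {pkg_at(p1,hub), pkg_at(p4,hub), truck_at(t3,hub)}

== RESULT ==
["pkg_at(p1,hub)", "pkg_at(p4,hub)", "truck_at(t3,hub)"]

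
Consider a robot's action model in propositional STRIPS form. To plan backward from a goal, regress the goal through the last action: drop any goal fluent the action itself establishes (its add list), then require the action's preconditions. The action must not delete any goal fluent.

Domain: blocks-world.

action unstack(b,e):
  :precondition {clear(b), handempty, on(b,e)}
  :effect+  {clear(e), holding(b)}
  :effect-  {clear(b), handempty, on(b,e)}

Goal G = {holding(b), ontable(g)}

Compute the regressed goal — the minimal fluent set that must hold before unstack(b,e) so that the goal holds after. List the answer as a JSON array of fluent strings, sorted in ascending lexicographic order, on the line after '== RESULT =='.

Regress:
  G ∩ del = {}  (empty — regression defined)
  G \ add = {holding(b), ontable(g)} \ {clear(e), holding(b)} = {ontable(g)}
  ∪ pre   = {ontable(g)} ∪ {clear(b), handempty, on(b,e)}
          = {clear(b), handempty, on(b,e), ontable(g)}

== RESULT ==
["clear(b)", "handempty", "on(b,e)", "ontable(g)"]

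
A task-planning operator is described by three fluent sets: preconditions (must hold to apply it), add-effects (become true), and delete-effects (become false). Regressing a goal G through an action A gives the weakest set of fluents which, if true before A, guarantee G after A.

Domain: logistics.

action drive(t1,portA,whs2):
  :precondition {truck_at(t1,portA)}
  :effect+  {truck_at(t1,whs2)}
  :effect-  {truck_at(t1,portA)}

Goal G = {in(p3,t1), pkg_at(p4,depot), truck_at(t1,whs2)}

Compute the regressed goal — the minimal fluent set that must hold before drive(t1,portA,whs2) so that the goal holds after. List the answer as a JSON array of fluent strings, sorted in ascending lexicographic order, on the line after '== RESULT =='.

Regress:
  G ∩ del = {}  (empty — regression defined)
  G \ add = {in(p3,t1), pkg_at(p4,depot), truck_at(t1,whs2)} \ {truck_at(t1,whs2)} = {in(p3,t1), pkg_at(p4,depot)}
  ∪ pre   = {in(p3,t1), pkg_at(p4,depot)} ∪ {truck_at(t1,portA)}
          = {in(p3,t1), pkg_at(p4,depot), truck_at(t1,portA)}

== RESULT ==
["in(p3,t1)", "pkg_at(p4,depot)", "truck_at(t1,portA)"]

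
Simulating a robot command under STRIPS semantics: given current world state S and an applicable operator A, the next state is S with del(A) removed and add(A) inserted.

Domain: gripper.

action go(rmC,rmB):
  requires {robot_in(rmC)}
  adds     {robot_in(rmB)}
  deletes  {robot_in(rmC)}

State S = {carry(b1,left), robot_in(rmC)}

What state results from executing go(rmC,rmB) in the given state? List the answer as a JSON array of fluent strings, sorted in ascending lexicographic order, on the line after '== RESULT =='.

Compute (S \ del) ∪ add:
  pre ⊆ S: {robot_in(rmC)} ⊆ S  — applicable
  S \ del = {carry(b1,left)}
  ∪ add   = {carry(b1,left), robot_in(rmB)}

== RESULT ==
["carry(b1,left)", "robot_in(rmB)"]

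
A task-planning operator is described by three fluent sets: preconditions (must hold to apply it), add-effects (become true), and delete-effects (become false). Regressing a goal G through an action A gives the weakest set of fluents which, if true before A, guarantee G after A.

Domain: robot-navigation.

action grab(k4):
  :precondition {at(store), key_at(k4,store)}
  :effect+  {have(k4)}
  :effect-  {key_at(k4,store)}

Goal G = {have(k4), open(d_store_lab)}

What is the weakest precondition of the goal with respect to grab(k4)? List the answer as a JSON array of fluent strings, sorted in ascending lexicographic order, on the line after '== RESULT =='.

Regress:
  G ∩ del = {}  (empty — regression defined)
  G \ add = {have(k4), open(d_store_lab)} \ {have(k4)} = {open(d_store_lab)}
  ∪ pre   = {open(d_store_lab)} ∪ {at(store), key_at(k4,store)}
          = {at(store), key_at(k4,store), open(d_store_lab)}

== RESULT ==
["at(store)", "key_at(k4,store)", "open(d_store_lab)"]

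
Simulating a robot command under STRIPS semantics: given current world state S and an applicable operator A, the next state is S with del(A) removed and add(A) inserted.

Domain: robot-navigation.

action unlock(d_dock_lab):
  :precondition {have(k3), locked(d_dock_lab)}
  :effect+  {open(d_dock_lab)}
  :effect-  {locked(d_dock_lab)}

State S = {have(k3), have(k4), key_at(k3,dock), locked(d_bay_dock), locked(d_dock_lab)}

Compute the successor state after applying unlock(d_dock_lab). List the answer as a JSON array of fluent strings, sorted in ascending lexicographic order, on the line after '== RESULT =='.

Progress:
  pre ⊆ S: {have(k3), locked(d_dock_lab)} ⊆ S  — applicable
  S \ del = {have(k3), have(k4), key_at(k3,dock), locked(d_bay_dock)}
  ∪ add   = {have(k3), have(k4), key_at(k3,dock), locked(d_bay_dock), open(d_dock_lab)}

== RESULT ==
["have(k3)", "have(k4)", "key_at(k3,dock)", "locked(d_bay_dock)", "open(d_dock_lab)"]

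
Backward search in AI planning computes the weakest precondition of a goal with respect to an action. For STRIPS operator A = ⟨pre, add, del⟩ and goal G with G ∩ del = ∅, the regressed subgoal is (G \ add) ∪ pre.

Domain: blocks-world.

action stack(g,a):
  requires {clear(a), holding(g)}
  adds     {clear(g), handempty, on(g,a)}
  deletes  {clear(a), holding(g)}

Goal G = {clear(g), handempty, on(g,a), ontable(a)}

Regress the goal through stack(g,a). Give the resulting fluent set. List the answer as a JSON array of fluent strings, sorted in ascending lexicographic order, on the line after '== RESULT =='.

Regress:
  G ∩ del = {}  (empty — regression defined)
  G \ add = {clear(g), handempty, on(g,a), ontable(a)} \ {clear(g), handempty, on(g,a)} = {ontable(a)}
  ∪ pre   = {ontable(a)} ∪ {clear(a), holding(g)}
          = {clear(a), holding(g), ontable(a)}

== RESULT ==
["clear(a)", "holding(g)", "ontable(a)"]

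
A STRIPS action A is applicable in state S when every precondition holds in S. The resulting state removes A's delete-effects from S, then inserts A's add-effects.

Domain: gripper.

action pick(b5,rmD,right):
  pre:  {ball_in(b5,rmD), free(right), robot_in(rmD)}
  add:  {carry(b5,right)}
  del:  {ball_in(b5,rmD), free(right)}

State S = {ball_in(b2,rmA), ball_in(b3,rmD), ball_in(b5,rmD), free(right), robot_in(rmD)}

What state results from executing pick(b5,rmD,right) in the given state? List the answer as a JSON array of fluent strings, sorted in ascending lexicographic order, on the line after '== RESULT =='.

Compute (S \ del) ∪ add:
  pre ⊆ S: {ball_in(b5,rmD), free(right), robot_in(rmD)} ⊆ S  — applicable
  S \ del = {ball_in(b2,rmA), ball_in(b3,rmD), robot_in(rmD)}
  ∪ add   = {ball_in(b2,rmA), ball_in(b3,rmD), carry(b5,right), robot_in(rmD)}

== RESULT ==
["ball_in(b2,rmA)", "ball_in(b3,rmD)", "carry(b5,right)", "robot_in(rmD)"]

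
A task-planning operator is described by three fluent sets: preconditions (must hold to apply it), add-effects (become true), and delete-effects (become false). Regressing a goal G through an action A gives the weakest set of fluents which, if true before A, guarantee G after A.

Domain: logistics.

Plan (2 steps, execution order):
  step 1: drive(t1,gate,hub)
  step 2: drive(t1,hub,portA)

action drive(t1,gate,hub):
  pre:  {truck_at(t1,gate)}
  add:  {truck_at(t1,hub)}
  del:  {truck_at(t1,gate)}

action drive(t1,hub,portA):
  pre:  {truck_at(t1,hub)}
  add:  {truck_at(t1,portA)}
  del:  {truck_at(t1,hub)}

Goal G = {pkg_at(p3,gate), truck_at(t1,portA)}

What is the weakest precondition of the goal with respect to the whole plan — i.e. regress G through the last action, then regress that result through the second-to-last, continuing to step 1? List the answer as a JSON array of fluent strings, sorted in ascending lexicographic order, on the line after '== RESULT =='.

Work backward from the goal:
  through step 2 (drive(t1,hub,portA)): drop {truck_at(t1,portA)}, keep {pkg_at(p3,gate)}, require {truck_at(t1,hub)}
    → {pkg_at(p3,gate), truck_at(t1,hub)}
  through step 1 (drive(t1,gate,hub)): drop {truck_at(t1,hub)}, keep {pkg_at(p3,gate)}, require {truck_at(t1,gate)}
    → {pkg_at(p3,gate), truck_at(t1,gate)}

== RESULT ==
["pkg_at(p3,gate)", "truck_at(t1,gate)"]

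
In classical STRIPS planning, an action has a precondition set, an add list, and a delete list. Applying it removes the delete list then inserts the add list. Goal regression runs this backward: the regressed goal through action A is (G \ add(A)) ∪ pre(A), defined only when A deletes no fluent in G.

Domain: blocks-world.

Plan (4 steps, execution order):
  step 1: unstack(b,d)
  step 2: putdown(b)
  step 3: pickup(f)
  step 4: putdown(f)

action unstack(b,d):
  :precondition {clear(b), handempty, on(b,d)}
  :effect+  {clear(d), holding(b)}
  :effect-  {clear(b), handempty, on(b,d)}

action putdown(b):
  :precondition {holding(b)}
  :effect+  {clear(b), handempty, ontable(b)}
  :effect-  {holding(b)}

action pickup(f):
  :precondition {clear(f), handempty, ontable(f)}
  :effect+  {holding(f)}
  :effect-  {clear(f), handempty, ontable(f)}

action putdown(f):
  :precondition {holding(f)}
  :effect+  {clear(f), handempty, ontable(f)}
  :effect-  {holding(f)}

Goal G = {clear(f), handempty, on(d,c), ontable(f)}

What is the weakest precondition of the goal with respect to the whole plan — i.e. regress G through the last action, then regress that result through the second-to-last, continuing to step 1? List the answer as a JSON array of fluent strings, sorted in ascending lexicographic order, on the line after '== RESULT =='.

Work backward from the goal:
  through step 4 (putdown(f)): drop {clear(f), handempty, ontable(f)}, keep {on(d,c)}, require {holding(f)}
    → {holding(f), on(d,c)}
  through step 3 (pickup(f)): drop {holding(f)}, keep {on(d,c)}, require {clear(f), handempty, ontable(f)}
    → {clear(f), handempty, on(d,c), ontable(f)}
  through step 2 (putdown(b)): drop {handempty}, keep {clear(f), on(d,c), ontable(f)}, require {holding(b)}
    → {clear(f), holding(b), on(d,c), ontable(f)}
  through step 1 (unstack(b,d)): drop {holding(b)}, keep {clear(f), on(d,c), ontable(f)}, require {clear(b), handempty, on(b,d)}
    → {clear(b), clear(f), handempty, on(b,d), on(d,c), ontable(f)}

== RESULT ==
["clear(b)", "clear(f)", "handempty", "on(b,d)", "on(d,c)", "ontable(f)"]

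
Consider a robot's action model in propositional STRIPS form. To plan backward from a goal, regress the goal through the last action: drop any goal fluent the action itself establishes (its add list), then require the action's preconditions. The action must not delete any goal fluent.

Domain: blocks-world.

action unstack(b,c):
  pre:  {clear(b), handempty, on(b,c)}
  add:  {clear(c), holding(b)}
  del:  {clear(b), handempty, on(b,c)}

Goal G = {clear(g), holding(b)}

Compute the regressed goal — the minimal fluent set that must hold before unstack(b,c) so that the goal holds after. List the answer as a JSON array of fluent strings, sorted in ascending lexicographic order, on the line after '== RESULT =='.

Regress:
  G ∩ del = {}  (empty — regression defined)
  G \ add = {clear(g), holding(b)} \ {clear(c), holding(b)} = {clear(g)}
  ∪ pre   = {clear(g)} ∪ {clear(b), handempty, on(b,c)}
          = {clear(b), clear(g), handempty, on(b,c)}

== RESULT ==
["clear(b)", "clear(g)", "handempty", "on(b,c)"]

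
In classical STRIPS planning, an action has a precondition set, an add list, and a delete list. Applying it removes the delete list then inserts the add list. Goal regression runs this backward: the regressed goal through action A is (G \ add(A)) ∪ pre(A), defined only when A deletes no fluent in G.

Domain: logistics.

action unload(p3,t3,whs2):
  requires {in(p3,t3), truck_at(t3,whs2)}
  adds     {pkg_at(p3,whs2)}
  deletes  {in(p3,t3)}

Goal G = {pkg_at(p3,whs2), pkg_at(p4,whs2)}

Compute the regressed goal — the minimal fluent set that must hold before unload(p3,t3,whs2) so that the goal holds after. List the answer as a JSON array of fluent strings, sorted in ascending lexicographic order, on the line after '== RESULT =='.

Regress:
  G ∩ del = {}  (empty — regression defined)
  G \ add = {pkg_at(p3,whs2), pkg_at(p4,whs2)} \ {pkg_at(p3,whs2)} = {pkg_at(p4,whs2)}
  ∪ pre   = {pkg_at(p4,whs2)} ∪ {in(p3,t3), truck_at(t3,whs2)}
          = {in(p3,t3), pkg_at(p4,whs2), truck_at(t3,whs2)}

== RESULT ==
["in(p3,t3)", "pkg_at(p4,whs2)", "truck_at(t3,whs2)"]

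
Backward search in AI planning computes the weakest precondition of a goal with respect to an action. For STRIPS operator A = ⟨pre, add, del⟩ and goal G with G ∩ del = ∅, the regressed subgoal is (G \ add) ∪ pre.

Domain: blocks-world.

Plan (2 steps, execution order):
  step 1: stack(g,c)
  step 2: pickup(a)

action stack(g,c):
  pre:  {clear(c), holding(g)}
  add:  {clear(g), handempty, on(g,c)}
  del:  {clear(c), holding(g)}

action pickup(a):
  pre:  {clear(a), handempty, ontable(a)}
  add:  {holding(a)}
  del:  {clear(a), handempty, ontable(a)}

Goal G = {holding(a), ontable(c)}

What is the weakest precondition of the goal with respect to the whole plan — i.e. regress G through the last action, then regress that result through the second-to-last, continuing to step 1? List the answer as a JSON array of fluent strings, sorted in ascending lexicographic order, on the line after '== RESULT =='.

Work backward from the goal:
  through step 2 (pickup(a)): drop {holding(a)}, keep {ontable(c)}, require {clear(a), handempty, ontable(a)}
    → {clear(a), handempty, ontable(a), ontable(c)}
  through step 1 (stack(g,c)): drop {handempty}, keep {clear(a), ontable(a), ontable(c)}, require {clear(c), holding(g)}
    → {clear(a), clear(c), holding(g), ontable(a), ontable(c)}

== RESULT ==
["clear(a)", "clear(c)", "holding(g)", "ontable(a)", "ontable(c)"]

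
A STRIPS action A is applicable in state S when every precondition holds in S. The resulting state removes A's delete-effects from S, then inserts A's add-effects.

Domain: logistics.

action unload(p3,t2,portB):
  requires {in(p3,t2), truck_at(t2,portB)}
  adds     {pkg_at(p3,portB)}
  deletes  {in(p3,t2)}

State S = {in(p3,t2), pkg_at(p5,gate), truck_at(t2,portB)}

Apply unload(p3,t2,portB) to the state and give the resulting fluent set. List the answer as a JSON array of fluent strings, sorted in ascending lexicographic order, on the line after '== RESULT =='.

Compute (S \ del) ∪ add:
  pre ⊆ S: {in(p3,t2), truck_at(t2,portB)} ⊆ S  — applicable
  S \ del = {pkg_at(p5,gate), truck_at(t2,portB)}
  ∪ add   = {pkg_at(p3,portB), pkg_at(p5,gate), truck_at(t2,portB)}

== RESULT ==
["pkg_at(p3,portB)", "pkg_at(p5,gate)", "truck_at(t2,portB)"]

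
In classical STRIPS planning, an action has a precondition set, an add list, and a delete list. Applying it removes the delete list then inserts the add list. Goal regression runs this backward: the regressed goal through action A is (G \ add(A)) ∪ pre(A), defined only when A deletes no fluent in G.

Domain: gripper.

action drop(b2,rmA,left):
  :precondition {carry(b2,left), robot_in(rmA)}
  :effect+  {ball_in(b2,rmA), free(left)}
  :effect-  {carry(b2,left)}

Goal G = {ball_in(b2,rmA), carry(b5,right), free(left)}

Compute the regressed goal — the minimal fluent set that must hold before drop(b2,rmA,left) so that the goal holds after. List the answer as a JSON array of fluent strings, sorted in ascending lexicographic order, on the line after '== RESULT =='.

Regress:
  G ∩ del = {}  (empty — regression defined)
  G \ add = {ball_in(b2,rmA), carry(b5,right), free(left)} \ {ball_in(b2,rmA), free(left)} = {carry(b5,right)}
  ∪ pre   = {carry(b5,right)} ∪ {carry(b2,left), robot_in(rmA)}
          = {carry(b2,left), carry(b5,right), robot_in(rmA)}

== RESULT ==
["carry(b2,left)", "carry(b5,right)", "robot_in(rmA)"]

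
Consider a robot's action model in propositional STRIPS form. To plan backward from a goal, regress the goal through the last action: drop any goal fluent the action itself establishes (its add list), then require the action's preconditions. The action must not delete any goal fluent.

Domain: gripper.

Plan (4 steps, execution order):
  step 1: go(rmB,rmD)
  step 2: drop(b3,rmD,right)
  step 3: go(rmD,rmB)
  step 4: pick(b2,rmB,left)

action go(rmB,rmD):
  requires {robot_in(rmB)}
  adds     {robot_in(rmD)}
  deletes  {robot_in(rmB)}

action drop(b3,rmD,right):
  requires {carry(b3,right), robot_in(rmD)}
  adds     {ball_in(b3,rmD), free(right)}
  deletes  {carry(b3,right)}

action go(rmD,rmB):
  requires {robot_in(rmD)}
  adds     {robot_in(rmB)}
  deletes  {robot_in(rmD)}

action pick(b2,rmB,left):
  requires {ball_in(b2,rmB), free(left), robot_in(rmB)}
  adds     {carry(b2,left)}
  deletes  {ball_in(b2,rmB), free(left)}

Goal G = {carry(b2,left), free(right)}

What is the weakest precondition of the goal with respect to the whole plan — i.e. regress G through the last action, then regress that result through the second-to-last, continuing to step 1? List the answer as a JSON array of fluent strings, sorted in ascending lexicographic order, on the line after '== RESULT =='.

Work backward from the goal:
  through step 4 (pick(b2,rmB,left)): drop {carry(b2,left)}, keep {free(right)}, require {ball_in(b2,rmB), free(left), robot_in(rmB)}
    → {ball_in(b2,rmB), free(left), free(right), robot_in(rmB)}
  through step 3 (go(rmD,rmB)): drop {robot_in(rmB)}, keep {ball_in(b2,rmB), free(left), free(right)}, require {robot_in(rmD)}
    → {ball_in(b2,rmB), free(left), free(right), robot_in(rmD)}
  through step 2 (drop(b3,rmD,right)): drop {free(right)}, keep {ball_in(b2,rmB), free(left), robot_in(rmD)}, require {carry(b3,right), robot_in(rmD)}
    → {ball_in(b2,rmB), carry(b3,right), free(left), robot_in(rmD)}
  through step 1 (go(rmB,rmD)): drop {robot_in(rmD)}, keep {ball_in(b2,rmB), carry(b3,right), free(left)}, require {robot_in(rmB)}
    → {ball_in(b2,rmB), carry(b3,right), free(left), robot_in(rmB)}

== RESULT ==
["ball_in(b2,rmB)", "carry(b3,right)", "free(left)", "robot_in(rmB)"]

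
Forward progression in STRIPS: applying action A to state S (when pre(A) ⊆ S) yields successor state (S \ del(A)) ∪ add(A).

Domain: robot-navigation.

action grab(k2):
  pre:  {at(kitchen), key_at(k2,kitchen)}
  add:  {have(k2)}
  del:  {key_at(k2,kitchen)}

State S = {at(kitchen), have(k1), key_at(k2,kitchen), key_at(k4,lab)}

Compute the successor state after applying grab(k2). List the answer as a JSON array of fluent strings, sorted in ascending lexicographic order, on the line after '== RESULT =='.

Compute (S \ del) ∪ add:
  pre ⊆ S: {at(kitchen), key_at(k2,kitchen)} ⊆ S  — applicable
  S \ del = {at(kitchen), have(k1), key_at(k4,lab)}
  ∪ add   = {at(kitchen), have(k1), have(k2), key_at(k4,lab)}

== RESULT ==
["at(kitchen)", "have(k1)", "have(k2)", "key_at(k4,lab)"]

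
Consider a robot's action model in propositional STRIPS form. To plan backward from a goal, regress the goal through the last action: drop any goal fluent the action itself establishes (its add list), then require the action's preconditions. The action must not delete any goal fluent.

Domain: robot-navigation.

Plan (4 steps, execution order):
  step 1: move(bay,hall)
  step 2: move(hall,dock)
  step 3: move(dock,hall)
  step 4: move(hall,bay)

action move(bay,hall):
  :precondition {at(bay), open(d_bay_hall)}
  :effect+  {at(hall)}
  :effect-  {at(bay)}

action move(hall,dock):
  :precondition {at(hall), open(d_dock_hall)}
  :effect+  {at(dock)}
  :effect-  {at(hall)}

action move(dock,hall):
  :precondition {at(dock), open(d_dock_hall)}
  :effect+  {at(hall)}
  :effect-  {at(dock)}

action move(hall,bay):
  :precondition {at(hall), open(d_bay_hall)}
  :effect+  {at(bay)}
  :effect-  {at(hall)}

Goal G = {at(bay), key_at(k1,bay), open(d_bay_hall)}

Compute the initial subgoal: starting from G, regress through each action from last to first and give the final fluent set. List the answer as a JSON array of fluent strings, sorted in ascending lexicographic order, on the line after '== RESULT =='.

Work backward from the goal:
  through step 4 (move(hall,bay)): drop {at(bay)}, keep {key_at(k1,bay), open(d_bay_hall)}, require {at(hall), open(d_bay_hall)}
    → {at(hall), key_at(k1,bay), open(d_bay_hall)}
  through step 3 (move(dock,hall)): drop {at(hall)}, keep {key_at(k1,bay), open(d_bay_hall)}, require {at(dock), open(d_dock_hall)}
    → {at(dock), key_at(k1,bay), open(d_bay_hall), open(d_dock_hall)}
  through step 2 (move(hall,dock)): drop {at(dock)}, keep {key_at(k1,bay), open(d_bay_hall), open(d_dock_hall)}, require {at(hall), open(d_dock_hall)}
    → {at(hall), key_at(k1,bay), open(d_bay_hall), open(d_dock_hall)}
  through step 1 (move(bay,hall)): drop {at(hall)}, keep {key_at(k1,bay), open(d_bay_hall), open(d_dock_hall)}, require {at(bay), open(d_bay_hall)}
    → {at(bay), key_at(k1,bay), open(d_bay_hall), open(d_dock_hall)}

== RESULT ==
["at(bay)", "key_at(k1,bay)", "open(d_bay_hall)", "open(d_dock_hall)"]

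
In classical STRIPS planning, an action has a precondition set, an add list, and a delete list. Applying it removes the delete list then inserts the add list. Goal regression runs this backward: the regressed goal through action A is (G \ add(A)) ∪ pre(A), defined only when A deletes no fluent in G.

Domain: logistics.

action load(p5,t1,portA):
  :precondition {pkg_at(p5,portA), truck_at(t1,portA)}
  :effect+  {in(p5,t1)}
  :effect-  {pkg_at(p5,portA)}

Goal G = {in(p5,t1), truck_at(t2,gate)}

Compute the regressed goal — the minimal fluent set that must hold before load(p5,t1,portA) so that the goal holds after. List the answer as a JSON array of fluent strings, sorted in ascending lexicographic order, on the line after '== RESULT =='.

Regress:
  G ∩ del = {}  (empty — regression defined)
  G \ add = {in(p5,t1), truck_at(t2,gate)} \ {in(p5,t1)} = {truck_at(t2,gate)}
  ∪ pre   = {truck_at(t2,gate)} ∪ {pkg_at(p5,portA), truck_at(t1,portA)}
          = {pkg_at(p5,portA), truck_at(t1,portA), truck_at(t2,gate)}

== RESULT ==
["pkg_at(p5,portA)", "truck_at(t1,portA)", "truck_at(t2,gate)"]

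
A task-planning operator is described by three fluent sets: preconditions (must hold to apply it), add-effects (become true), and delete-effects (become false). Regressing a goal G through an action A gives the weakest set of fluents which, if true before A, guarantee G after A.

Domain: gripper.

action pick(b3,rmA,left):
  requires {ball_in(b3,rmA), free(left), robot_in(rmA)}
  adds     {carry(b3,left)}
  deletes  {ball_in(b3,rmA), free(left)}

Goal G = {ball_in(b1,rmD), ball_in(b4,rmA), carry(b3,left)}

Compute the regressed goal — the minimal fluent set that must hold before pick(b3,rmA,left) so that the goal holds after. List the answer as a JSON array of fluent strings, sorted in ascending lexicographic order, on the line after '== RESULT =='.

Regress:
  G ∩ del = {}  (empty — regression defined)
  G \ add = {ball_in(b1,rmD), ball_in(b4,rmA), carry(b3,left)} \ {carry(b3,left)} = {ball_in(b1,rmD), ball_in(b4,rmA)}
  ∪ pre   = {ball_in(b1,rmD), ball_in(b4,rmA)} ∪ {ball_in(b3,rmA), free(left), robot_in(rmA)}
          = {ball_in(b1,rmD), ball_in(b3,rmA), ball_in(b4,rmA), free(left), robot_in(rmA)}

== RESULT ==
["ball_in(b1,rmD)", "ball_in(b3,rmA)", "ball_in(b4,rmA)", "free(left)", "robot_in(rmA)"]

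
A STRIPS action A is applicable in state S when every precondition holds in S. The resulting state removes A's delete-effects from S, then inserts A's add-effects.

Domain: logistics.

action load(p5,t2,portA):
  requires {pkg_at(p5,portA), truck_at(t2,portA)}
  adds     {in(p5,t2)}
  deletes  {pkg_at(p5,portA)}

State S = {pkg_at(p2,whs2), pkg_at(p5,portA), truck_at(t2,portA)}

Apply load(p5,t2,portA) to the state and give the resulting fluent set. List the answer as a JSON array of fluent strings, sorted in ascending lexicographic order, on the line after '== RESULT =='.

Progress:
  pre ⊆ S: {pkg_at(p5,portA), truck_at(t2,portA)} ⊆ S  — applicable
  S \ del = {pkg_at(p2,whs2), truck_at(t2,portA)}
  ∪ add   = {in(p5,t2), pkg_at(p2,whs2), truck_at(t2,portA)}

== RESULT ==
["in(p5,t2)", "pkg_at(p2,whs2)", "truck_at(t2,portA)"]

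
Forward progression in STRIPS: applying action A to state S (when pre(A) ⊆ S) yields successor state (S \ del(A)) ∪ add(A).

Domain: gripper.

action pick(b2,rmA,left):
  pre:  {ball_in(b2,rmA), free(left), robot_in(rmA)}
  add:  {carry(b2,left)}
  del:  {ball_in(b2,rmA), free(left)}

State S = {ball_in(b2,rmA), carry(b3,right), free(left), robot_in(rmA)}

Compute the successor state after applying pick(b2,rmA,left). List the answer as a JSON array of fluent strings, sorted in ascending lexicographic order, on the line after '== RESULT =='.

Compute (S \ del) ∪ add:
  pre ⊆ S: {ball_in(b2,rmA), free(left), robot_in(rmA)} ⊆ S  — applicable
  S \ del = {carry(b3,right), robot_in(rmA)}
  ∪ add   = {carry(b2,left), carry(b3,right), robot_in(rmA)}

== RESULT ==
["carry(b2,left)", "carry(b3,right)", "robot_in(rmA)"]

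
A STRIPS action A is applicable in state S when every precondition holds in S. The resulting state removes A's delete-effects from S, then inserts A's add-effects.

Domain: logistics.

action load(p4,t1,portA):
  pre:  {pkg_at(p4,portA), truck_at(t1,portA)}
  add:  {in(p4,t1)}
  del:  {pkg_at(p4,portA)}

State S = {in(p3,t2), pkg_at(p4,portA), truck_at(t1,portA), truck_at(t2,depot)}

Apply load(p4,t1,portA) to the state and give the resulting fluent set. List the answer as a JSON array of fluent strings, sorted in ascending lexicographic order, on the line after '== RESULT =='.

Progress:
  pre ⊆ S: {pkg_at(p4,portA), truck_at(t1,portA)} ⊆ S  — applicable
  S \ del = {in(p3,t2), truck_at(t1,portA), truck_at(t2,depot)}
  ∪ add   = {in(p3,t2), in(p4,t1), truck_at(t1,portA), truck_at(t2,depot)}

== RESULT ==
["in(p3,t2)", "in(p4,t1)", "truck_at(t1,portA)", "truck_at(t2,depot)"]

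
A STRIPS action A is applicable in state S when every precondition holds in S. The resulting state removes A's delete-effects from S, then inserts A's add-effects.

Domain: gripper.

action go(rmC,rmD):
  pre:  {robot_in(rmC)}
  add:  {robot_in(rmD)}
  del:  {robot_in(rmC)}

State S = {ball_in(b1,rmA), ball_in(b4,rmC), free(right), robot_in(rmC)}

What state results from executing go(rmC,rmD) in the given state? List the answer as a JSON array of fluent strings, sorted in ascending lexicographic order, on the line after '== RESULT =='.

Compute (S \ del) ∪ add:
  pre ⊆ S: {robot_in(rmC)} ⊆ S  — applicable
  S \ del = {ball_in(b1,rmA), ball_in(b4,rmC), free(right)}
  ∪ add   = {ball_in(b1,rmA), ball_in(b4,rmC), free(right), robot_in(rmD)}

== RESULT ==
["ball_in(b1,rmA)", "ball_in(b4,rmC)", "free(right)", "robot_in(rmD)"]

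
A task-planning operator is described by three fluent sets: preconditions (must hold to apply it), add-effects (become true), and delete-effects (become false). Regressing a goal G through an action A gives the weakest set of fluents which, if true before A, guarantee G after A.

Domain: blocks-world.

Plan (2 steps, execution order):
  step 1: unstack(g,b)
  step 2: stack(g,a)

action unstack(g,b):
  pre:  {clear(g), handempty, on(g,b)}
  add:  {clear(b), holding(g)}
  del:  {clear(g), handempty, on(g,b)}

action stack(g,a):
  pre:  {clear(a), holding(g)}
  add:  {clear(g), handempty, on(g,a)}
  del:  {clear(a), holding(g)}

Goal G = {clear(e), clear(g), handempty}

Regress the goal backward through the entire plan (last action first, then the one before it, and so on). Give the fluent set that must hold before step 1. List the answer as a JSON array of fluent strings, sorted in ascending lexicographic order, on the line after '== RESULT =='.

Regress step by step:
  through step 2 (stack(g,a)): drop {clear(g), handempty}, keep {clear(e)}, require {clear(a), holding(g)}
    → {clear(a), clear(e), holding(g)}
  through step 1 (unstack(g,b)): drop {holding(g)}, keep {clear(a), clear(e)}, require {clear(g), handempty, on(g,b)}
    → {clear(a), clear(e), clear(g), handempty, on(g,b)}

== RESULT ==
["clear(a)", "clear(e)", "clear(g)", "handempty", "on(g,b)"]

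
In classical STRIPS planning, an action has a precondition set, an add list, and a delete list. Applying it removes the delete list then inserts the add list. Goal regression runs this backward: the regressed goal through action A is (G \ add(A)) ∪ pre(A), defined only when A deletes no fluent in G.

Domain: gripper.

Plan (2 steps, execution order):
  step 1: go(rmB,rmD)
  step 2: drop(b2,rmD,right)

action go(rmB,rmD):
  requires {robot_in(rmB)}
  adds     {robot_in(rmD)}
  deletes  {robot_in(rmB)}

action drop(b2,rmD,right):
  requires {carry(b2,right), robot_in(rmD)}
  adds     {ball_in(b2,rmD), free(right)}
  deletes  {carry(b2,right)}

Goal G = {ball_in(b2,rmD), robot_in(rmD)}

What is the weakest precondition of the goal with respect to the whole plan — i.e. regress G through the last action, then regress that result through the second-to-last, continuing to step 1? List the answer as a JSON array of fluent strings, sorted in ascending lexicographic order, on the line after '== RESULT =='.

Work backward from the goal:
  through step 2 (drop(b2,rmD,right)): drop {ball_in(b2,rmD)}, keep {robot_in(rmD)}, require {carry(b2,right), robot_in(rmD)}
    → {carry(b2,right), robot_in(rmD)}
  through step 1 (go(rmB,rmD)): drop {robot_in(rmD)}, keep {carry(b2,right)}, require {robot_in(rmB)}
    → {carry(b2,right), robot_in(rmB)}

== RESULT ==
["carry(b2,right)", "robot_in(rmB)"]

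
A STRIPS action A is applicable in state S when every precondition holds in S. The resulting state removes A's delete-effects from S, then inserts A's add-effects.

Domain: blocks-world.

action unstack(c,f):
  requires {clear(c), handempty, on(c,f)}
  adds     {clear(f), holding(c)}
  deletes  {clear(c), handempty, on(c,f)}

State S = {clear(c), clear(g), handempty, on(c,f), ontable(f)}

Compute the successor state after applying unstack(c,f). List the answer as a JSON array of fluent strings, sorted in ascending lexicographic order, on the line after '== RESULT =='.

Compute (S \ del) ∪ add:
  pre ⊆ S: {clear(c), handempty, on(c,f)} ⊆ S  — applicable
  S \ del = {clear(g), ontable(f)}
  ∪ add   = {clear(f), clear(g), holding(c), ontable(f)}

== RESULT ==
["clear(f)", "clear(g)", "holding(c)", "ontable(f)"]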